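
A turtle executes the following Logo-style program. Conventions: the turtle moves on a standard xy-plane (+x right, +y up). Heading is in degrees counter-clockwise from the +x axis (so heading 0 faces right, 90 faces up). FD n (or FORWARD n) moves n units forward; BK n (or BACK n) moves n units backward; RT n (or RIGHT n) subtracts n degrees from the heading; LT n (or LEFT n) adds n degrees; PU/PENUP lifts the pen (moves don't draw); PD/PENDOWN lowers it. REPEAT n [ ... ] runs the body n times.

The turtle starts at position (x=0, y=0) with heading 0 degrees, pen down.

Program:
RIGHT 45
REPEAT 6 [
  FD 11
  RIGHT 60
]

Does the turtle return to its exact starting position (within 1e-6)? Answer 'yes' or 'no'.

Executing turtle program step by step:
Start: pos=(0,0), heading=0, pen down
RT 45: heading 0 -> 315
REPEAT 6 [
  -- iteration 1/6 --
  FD 11: (0,0) -> (7.778,-7.778) [heading=315, draw]
  RT 60: heading 315 -> 255
  -- iteration 2/6 --
  FD 11: (7.778,-7.778) -> (4.931,-18.403) [heading=255, draw]
  RT 60: heading 255 -> 195
  -- iteration 3/6 --
  FD 11: (4.931,-18.403) -> (-5.694,-21.25) [heading=195, draw]
  RT 60: heading 195 -> 135
  -- iteration 4/6 --
  FD 11: (-5.694,-21.25) -> (-13.472,-13.472) [heading=135, draw]
  RT 60: heading 135 -> 75
  -- iteration 5/6 --
  FD 11: (-13.472,-13.472) -> (-10.625,-2.847) [heading=75, draw]
  RT 60: heading 75 -> 15
  -- iteration 6/6 --
  FD 11: (-10.625,-2.847) -> (0,0) [heading=15, draw]
  RT 60: heading 15 -> 315
]
Final: pos=(0,0), heading=315, 6 segment(s) drawn

Start position: (0, 0)
Final position: (0, 0)
Distance = 0; < 1e-6 -> CLOSED

Answer: yes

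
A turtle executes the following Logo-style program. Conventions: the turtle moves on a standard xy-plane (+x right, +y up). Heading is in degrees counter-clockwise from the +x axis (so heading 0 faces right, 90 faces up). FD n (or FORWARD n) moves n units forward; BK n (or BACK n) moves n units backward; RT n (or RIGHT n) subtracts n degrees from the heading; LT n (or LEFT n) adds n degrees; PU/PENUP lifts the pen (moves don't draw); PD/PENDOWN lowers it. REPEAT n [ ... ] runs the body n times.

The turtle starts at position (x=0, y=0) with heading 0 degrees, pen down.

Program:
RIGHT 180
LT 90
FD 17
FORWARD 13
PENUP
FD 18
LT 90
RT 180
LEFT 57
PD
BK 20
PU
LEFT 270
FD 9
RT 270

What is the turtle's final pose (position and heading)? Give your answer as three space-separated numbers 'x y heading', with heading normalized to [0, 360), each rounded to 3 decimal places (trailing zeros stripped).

Answer: 3.345 -26.325 237

Derivation:
Executing turtle program step by step:
Start: pos=(0,0), heading=0, pen down
RT 180: heading 0 -> 180
LT 90: heading 180 -> 270
FD 17: (0,0) -> (0,-17) [heading=270, draw]
FD 13: (0,-17) -> (0,-30) [heading=270, draw]
PU: pen up
FD 18: (0,-30) -> (0,-48) [heading=270, move]
LT 90: heading 270 -> 0
RT 180: heading 0 -> 180
LT 57: heading 180 -> 237
PD: pen down
BK 20: (0,-48) -> (10.893,-31.227) [heading=237, draw]
PU: pen up
LT 270: heading 237 -> 147
FD 9: (10.893,-31.227) -> (3.345,-26.325) [heading=147, move]
RT 270: heading 147 -> 237
Final: pos=(3.345,-26.325), heading=237, 3 segment(s) drawn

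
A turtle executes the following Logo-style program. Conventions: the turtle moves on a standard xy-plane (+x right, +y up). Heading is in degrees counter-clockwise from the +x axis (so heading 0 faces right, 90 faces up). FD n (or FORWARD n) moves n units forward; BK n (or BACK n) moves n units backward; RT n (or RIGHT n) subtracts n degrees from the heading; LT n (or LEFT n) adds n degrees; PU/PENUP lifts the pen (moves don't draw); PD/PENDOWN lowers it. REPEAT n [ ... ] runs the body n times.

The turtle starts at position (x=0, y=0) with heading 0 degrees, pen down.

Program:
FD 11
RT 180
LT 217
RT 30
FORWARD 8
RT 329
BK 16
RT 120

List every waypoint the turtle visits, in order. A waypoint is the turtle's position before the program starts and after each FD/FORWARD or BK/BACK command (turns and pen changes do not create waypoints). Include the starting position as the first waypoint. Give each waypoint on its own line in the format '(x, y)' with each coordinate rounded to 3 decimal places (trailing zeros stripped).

Answer: (0, 0)
(11, 0)
(18.94, 0.975)
(6.332, -8.876)

Derivation:
Executing turtle program step by step:
Start: pos=(0,0), heading=0, pen down
FD 11: (0,0) -> (11,0) [heading=0, draw]
RT 180: heading 0 -> 180
LT 217: heading 180 -> 37
RT 30: heading 37 -> 7
FD 8: (11,0) -> (18.94,0.975) [heading=7, draw]
RT 329: heading 7 -> 38
BK 16: (18.94,0.975) -> (6.332,-8.876) [heading=38, draw]
RT 120: heading 38 -> 278
Final: pos=(6.332,-8.876), heading=278, 3 segment(s) drawn
Waypoints (4 total):
(0, 0)
(11, 0)
(18.94, 0.975)
(6.332, -8.876)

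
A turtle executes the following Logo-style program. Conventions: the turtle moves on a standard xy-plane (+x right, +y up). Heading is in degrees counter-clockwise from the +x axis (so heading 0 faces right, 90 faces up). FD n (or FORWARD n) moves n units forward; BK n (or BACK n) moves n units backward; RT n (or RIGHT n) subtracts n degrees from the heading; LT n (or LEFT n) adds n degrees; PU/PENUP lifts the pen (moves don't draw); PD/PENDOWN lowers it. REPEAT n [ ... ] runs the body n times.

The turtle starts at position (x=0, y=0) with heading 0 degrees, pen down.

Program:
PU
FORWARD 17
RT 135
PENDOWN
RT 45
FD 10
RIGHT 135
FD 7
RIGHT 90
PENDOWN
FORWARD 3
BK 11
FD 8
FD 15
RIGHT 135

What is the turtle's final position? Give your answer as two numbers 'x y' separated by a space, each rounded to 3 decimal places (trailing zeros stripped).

Executing turtle program step by step:
Start: pos=(0,0), heading=0, pen down
PU: pen up
FD 17: (0,0) -> (17,0) [heading=0, move]
RT 135: heading 0 -> 225
PD: pen down
RT 45: heading 225 -> 180
FD 10: (17,0) -> (7,0) [heading=180, draw]
RT 135: heading 180 -> 45
FD 7: (7,0) -> (11.95,4.95) [heading=45, draw]
RT 90: heading 45 -> 315
PD: pen down
FD 3: (11.95,4.95) -> (14.071,2.828) [heading=315, draw]
BK 11: (14.071,2.828) -> (6.293,10.607) [heading=315, draw]
FD 8: (6.293,10.607) -> (11.95,4.95) [heading=315, draw]
FD 15: (11.95,4.95) -> (22.556,-5.657) [heading=315, draw]
RT 135: heading 315 -> 180
Final: pos=(22.556,-5.657), heading=180, 6 segment(s) drawn

Answer: 22.556 -5.657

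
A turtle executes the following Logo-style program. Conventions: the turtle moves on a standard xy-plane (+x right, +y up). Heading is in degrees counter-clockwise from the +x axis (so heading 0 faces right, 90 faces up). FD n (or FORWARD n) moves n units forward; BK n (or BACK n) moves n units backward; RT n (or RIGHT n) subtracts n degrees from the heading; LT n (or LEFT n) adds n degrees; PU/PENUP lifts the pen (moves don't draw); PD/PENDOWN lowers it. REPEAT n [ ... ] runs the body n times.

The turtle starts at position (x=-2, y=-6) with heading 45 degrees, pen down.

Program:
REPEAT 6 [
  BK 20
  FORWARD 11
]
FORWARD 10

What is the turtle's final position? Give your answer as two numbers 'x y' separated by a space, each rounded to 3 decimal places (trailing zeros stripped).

Executing turtle program step by step:
Start: pos=(-2,-6), heading=45, pen down
REPEAT 6 [
  -- iteration 1/6 --
  BK 20: (-2,-6) -> (-16.142,-20.142) [heading=45, draw]
  FD 11: (-16.142,-20.142) -> (-8.364,-12.364) [heading=45, draw]
  -- iteration 2/6 --
  BK 20: (-8.364,-12.364) -> (-22.506,-26.506) [heading=45, draw]
  FD 11: (-22.506,-26.506) -> (-14.728,-18.728) [heading=45, draw]
  -- iteration 3/6 --
  BK 20: (-14.728,-18.728) -> (-28.87,-32.87) [heading=45, draw]
  FD 11: (-28.87,-32.87) -> (-21.092,-25.092) [heading=45, draw]
  -- iteration 4/6 --
  BK 20: (-21.092,-25.092) -> (-35.234,-39.234) [heading=45, draw]
  FD 11: (-35.234,-39.234) -> (-27.456,-31.456) [heading=45, draw]
  -- iteration 5/6 --
  BK 20: (-27.456,-31.456) -> (-41.598,-45.598) [heading=45, draw]
  FD 11: (-41.598,-45.598) -> (-33.82,-37.82) [heading=45, draw]
  -- iteration 6/6 --
  BK 20: (-33.82,-37.82) -> (-47.962,-51.962) [heading=45, draw]
  FD 11: (-47.962,-51.962) -> (-40.184,-44.184) [heading=45, draw]
]
FD 10: (-40.184,-44.184) -> (-33.113,-37.113) [heading=45, draw]
Final: pos=(-33.113,-37.113), heading=45, 13 segment(s) drawn

Answer: -33.113 -37.113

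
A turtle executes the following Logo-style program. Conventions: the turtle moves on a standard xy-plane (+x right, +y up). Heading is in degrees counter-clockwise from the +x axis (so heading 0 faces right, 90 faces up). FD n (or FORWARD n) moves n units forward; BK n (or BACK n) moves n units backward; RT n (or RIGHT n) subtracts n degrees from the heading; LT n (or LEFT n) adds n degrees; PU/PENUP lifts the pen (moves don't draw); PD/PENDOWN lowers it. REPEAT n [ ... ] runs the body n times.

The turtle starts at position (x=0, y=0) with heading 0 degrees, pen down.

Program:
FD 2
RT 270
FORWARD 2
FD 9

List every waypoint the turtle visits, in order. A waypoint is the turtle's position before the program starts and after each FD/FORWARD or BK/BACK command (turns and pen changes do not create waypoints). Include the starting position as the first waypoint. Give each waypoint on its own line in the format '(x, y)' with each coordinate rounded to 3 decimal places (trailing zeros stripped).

Answer: (0, 0)
(2, 0)
(2, 2)
(2, 11)

Derivation:
Executing turtle program step by step:
Start: pos=(0,0), heading=0, pen down
FD 2: (0,0) -> (2,0) [heading=0, draw]
RT 270: heading 0 -> 90
FD 2: (2,0) -> (2,2) [heading=90, draw]
FD 9: (2,2) -> (2,11) [heading=90, draw]
Final: pos=(2,11), heading=90, 3 segment(s) drawn
Waypoints (4 total):
(0, 0)
(2, 0)
(2, 2)
(2, 11)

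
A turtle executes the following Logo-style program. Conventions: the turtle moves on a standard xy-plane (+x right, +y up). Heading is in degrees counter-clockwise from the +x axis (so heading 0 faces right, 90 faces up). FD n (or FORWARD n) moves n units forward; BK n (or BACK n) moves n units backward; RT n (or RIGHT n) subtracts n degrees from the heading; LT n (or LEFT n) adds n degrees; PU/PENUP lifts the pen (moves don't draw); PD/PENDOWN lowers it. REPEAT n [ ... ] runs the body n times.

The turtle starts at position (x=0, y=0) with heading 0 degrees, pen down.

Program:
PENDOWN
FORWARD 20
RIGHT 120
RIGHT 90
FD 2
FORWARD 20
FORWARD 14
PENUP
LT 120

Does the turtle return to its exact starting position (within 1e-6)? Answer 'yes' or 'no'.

Answer: no

Derivation:
Executing turtle program step by step:
Start: pos=(0,0), heading=0, pen down
PD: pen down
FD 20: (0,0) -> (20,0) [heading=0, draw]
RT 120: heading 0 -> 240
RT 90: heading 240 -> 150
FD 2: (20,0) -> (18.268,1) [heading=150, draw]
FD 20: (18.268,1) -> (0.947,11) [heading=150, draw]
FD 14: (0.947,11) -> (-11.177,18) [heading=150, draw]
PU: pen up
LT 120: heading 150 -> 270
Final: pos=(-11.177,18), heading=270, 4 segment(s) drawn

Start position: (0, 0)
Final position: (-11.177, 18)
Distance = 21.188; >= 1e-6 -> NOT closed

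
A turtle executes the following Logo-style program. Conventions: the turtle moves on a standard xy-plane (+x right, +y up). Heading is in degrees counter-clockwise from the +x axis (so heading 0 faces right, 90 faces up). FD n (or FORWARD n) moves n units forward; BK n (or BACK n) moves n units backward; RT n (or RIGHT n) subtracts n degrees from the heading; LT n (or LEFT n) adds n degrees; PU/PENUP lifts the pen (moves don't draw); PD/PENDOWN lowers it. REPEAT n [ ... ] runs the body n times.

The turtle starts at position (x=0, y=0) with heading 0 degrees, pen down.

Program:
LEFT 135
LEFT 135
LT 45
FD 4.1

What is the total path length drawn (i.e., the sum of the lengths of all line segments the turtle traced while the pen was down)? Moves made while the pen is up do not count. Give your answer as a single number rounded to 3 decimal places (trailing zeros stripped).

Answer: 4.1

Derivation:
Executing turtle program step by step:
Start: pos=(0,0), heading=0, pen down
LT 135: heading 0 -> 135
LT 135: heading 135 -> 270
LT 45: heading 270 -> 315
FD 4.1: (0,0) -> (2.899,-2.899) [heading=315, draw]
Final: pos=(2.899,-2.899), heading=315, 1 segment(s) drawn

Segment lengths:
  seg 1: (0,0) -> (2.899,-2.899), length = 4.1
Total = 4.1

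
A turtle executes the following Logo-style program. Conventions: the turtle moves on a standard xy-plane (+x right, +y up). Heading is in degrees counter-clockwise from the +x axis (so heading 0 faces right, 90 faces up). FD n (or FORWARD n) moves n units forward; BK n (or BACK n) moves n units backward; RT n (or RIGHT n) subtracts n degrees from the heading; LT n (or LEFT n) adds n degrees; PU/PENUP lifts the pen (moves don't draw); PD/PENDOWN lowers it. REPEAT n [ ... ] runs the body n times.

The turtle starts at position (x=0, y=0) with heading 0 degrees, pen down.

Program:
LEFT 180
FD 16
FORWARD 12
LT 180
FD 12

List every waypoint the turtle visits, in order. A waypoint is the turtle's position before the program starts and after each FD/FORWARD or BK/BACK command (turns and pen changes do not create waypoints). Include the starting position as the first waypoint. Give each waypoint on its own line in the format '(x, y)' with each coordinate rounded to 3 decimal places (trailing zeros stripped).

Executing turtle program step by step:
Start: pos=(0,0), heading=0, pen down
LT 180: heading 0 -> 180
FD 16: (0,0) -> (-16,0) [heading=180, draw]
FD 12: (-16,0) -> (-28,0) [heading=180, draw]
LT 180: heading 180 -> 0
FD 12: (-28,0) -> (-16,0) [heading=0, draw]
Final: pos=(-16,0), heading=0, 3 segment(s) drawn
Waypoints (4 total):
(0, 0)
(-16, 0)
(-28, 0)
(-16, 0)

Answer: (0, 0)
(-16, 0)
(-28, 0)
(-16, 0)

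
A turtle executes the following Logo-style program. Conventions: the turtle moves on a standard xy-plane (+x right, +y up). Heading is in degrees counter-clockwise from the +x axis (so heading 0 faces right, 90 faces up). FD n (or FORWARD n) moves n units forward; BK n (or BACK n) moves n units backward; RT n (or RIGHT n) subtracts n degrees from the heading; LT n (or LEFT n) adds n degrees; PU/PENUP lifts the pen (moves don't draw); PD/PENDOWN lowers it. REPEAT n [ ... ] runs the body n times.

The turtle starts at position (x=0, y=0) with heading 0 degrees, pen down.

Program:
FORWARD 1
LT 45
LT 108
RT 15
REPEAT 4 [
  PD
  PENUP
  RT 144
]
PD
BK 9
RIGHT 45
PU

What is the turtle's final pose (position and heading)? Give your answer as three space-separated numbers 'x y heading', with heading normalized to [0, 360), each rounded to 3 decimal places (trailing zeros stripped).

Executing turtle program step by step:
Start: pos=(0,0), heading=0, pen down
FD 1: (0,0) -> (1,0) [heading=0, draw]
LT 45: heading 0 -> 45
LT 108: heading 45 -> 153
RT 15: heading 153 -> 138
REPEAT 4 [
  -- iteration 1/4 --
  PD: pen down
  PU: pen up
  RT 144: heading 138 -> 354
  -- iteration 2/4 --
  PD: pen down
  PU: pen up
  RT 144: heading 354 -> 210
  -- iteration 3/4 --
  PD: pen down
  PU: pen up
  RT 144: heading 210 -> 66
  -- iteration 4/4 --
  PD: pen down
  PU: pen up
  RT 144: heading 66 -> 282
]
PD: pen down
BK 9: (1,0) -> (-0.871,8.803) [heading=282, draw]
RT 45: heading 282 -> 237
PU: pen up
Final: pos=(-0.871,8.803), heading=237, 2 segment(s) drawn

Answer: -0.871 8.803 237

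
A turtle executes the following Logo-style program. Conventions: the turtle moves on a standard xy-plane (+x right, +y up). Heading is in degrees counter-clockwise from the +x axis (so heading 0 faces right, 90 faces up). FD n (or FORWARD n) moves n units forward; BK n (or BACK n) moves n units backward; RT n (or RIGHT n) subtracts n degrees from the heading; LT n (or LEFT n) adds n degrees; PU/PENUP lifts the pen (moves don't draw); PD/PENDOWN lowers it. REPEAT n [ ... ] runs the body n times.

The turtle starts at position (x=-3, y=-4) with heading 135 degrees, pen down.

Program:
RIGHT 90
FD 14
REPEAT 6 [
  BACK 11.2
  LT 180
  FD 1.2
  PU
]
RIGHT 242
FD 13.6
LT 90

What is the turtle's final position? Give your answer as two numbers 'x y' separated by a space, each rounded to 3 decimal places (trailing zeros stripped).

Answer: -6.106 9.876

Derivation:
Executing turtle program step by step:
Start: pos=(-3,-4), heading=135, pen down
RT 90: heading 135 -> 45
FD 14: (-3,-4) -> (6.899,5.899) [heading=45, draw]
REPEAT 6 [
  -- iteration 1/6 --
  BK 11.2: (6.899,5.899) -> (-1.02,-2.02) [heading=45, draw]
  LT 180: heading 45 -> 225
  FD 1.2: (-1.02,-2.02) -> (-1.869,-2.869) [heading=225, draw]
  PU: pen up
  -- iteration 2/6 --
  BK 11.2: (-1.869,-2.869) -> (6.051,5.051) [heading=225, move]
  LT 180: heading 225 -> 45
  FD 1.2: (6.051,5.051) -> (6.899,5.899) [heading=45, move]
  PU: pen up
  -- iteration 3/6 --
  BK 11.2: (6.899,5.899) -> (-1.02,-2.02) [heading=45, move]
  LT 180: heading 45 -> 225
  FD 1.2: (-1.02,-2.02) -> (-1.869,-2.869) [heading=225, move]
  PU: pen up
  -- iteration 4/6 --
  BK 11.2: (-1.869,-2.869) -> (6.051,5.051) [heading=225, move]
  LT 180: heading 225 -> 45
  FD 1.2: (6.051,5.051) -> (6.899,5.899) [heading=45, move]
  PU: pen up
  -- iteration 5/6 --
  BK 11.2: (6.899,5.899) -> (-1.02,-2.02) [heading=45, move]
  LT 180: heading 45 -> 225
  FD 1.2: (-1.02,-2.02) -> (-1.869,-2.869) [heading=225, move]
  PU: pen up
  -- iteration 6/6 --
  BK 11.2: (-1.869,-2.869) -> (6.051,5.051) [heading=225, move]
  LT 180: heading 225 -> 45
  FD 1.2: (6.051,5.051) -> (6.899,5.899) [heading=45, move]
  PU: pen up
]
RT 242: heading 45 -> 163
FD 13.6: (6.899,5.899) -> (-6.106,9.876) [heading=163, move]
LT 90: heading 163 -> 253
Final: pos=(-6.106,9.876), heading=253, 3 segment(s) drawn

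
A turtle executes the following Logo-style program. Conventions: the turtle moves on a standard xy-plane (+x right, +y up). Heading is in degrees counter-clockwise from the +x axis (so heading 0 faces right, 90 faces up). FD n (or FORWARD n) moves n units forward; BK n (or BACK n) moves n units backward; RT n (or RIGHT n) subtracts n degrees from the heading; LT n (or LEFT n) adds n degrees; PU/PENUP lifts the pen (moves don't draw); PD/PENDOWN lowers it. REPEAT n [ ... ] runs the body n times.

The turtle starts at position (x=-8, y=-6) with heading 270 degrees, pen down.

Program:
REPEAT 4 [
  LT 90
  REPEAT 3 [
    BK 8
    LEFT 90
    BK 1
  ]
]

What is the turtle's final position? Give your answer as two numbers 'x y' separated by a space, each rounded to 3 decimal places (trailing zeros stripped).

Answer: -4 -38

Derivation:
Executing turtle program step by step:
Start: pos=(-8,-6), heading=270, pen down
REPEAT 4 [
  -- iteration 1/4 --
  LT 90: heading 270 -> 0
  REPEAT 3 [
    -- iteration 1/3 --
    BK 8: (-8,-6) -> (-16,-6) [heading=0, draw]
    LT 90: heading 0 -> 90
    BK 1: (-16,-6) -> (-16,-7) [heading=90, draw]
    -- iteration 2/3 --
    BK 8: (-16,-7) -> (-16,-15) [heading=90, draw]
    LT 90: heading 90 -> 180
    BK 1: (-16,-15) -> (-15,-15) [heading=180, draw]
    -- iteration 3/3 --
    BK 8: (-15,-15) -> (-7,-15) [heading=180, draw]
    LT 90: heading 180 -> 270
    BK 1: (-7,-15) -> (-7,-14) [heading=270, draw]
  ]
  -- iteration 2/4 --
  LT 90: heading 270 -> 0
  REPEAT 3 [
    -- iteration 1/3 --
    BK 8: (-7,-14) -> (-15,-14) [heading=0, draw]
    LT 90: heading 0 -> 90
    BK 1: (-15,-14) -> (-15,-15) [heading=90, draw]
    -- iteration 2/3 --
    BK 8: (-15,-15) -> (-15,-23) [heading=90, draw]
    LT 90: heading 90 -> 180
    BK 1: (-15,-23) -> (-14,-23) [heading=180, draw]
    -- iteration 3/3 --
    BK 8: (-14,-23) -> (-6,-23) [heading=180, draw]
    LT 90: heading 180 -> 270
    BK 1: (-6,-23) -> (-6,-22) [heading=270, draw]
  ]
  -- iteration 3/4 --
  LT 90: heading 270 -> 0
  REPEAT 3 [
    -- iteration 1/3 --
    BK 8: (-6,-22) -> (-14,-22) [heading=0, draw]
    LT 90: heading 0 -> 90
    BK 1: (-14,-22) -> (-14,-23) [heading=90, draw]
    -- iteration 2/3 --
    BK 8: (-14,-23) -> (-14,-31) [heading=90, draw]
    LT 90: heading 90 -> 180
    BK 1: (-14,-31) -> (-13,-31) [heading=180, draw]
    -- iteration 3/3 --
    BK 8: (-13,-31) -> (-5,-31) [heading=180, draw]
    LT 90: heading 180 -> 270
    BK 1: (-5,-31) -> (-5,-30) [heading=270, draw]
  ]
  -- iteration 4/4 --
  LT 90: heading 270 -> 0
  REPEAT 3 [
    -- iteration 1/3 --
    BK 8: (-5,-30) -> (-13,-30) [heading=0, draw]
    LT 90: heading 0 -> 90
    BK 1: (-13,-30) -> (-13,-31) [heading=90, draw]
    -- iteration 2/3 --
    BK 8: (-13,-31) -> (-13,-39) [heading=90, draw]
    LT 90: heading 90 -> 180
    BK 1: (-13,-39) -> (-12,-39) [heading=180, draw]
    -- iteration 3/3 --
    BK 8: (-12,-39) -> (-4,-39) [heading=180, draw]
    LT 90: heading 180 -> 270
    BK 1: (-4,-39) -> (-4,-38) [heading=270, draw]
  ]
]
Final: pos=(-4,-38), heading=270, 24 segment(s) drawn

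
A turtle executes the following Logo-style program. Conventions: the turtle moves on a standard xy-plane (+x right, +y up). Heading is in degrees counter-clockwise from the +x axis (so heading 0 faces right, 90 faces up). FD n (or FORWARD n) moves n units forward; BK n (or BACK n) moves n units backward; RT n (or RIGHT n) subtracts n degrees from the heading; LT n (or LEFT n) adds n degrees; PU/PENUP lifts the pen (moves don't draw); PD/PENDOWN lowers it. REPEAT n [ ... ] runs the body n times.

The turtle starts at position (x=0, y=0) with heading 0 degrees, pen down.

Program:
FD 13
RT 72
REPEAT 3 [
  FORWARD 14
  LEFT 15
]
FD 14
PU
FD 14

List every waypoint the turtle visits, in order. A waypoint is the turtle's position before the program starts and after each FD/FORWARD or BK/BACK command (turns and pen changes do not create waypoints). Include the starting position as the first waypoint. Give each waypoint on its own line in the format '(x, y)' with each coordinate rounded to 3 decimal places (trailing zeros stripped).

Answer: (0, 0)
(13, 0)
(17.326, -13.315)
(24.951, -25.056)
(35.355, -34.424)
(47.829, -40.78)
(60.303, -47.136)

Derivation:
Executing turtle program step by step:
Start: pos=(0,0), heading=0, pen down
FD 13: (0,0) -> (13,0) [heading=0, draw]
RT 72: heading 0 -> 288
REPEAT 3 [
  -- iteration 1/3 --
  FD 14: (13,0) -> (17.326,-13.315) [heading=288, draw]
  LT 15: heading 288 -> 303
  -- iteration 2/3 --
  FD 14: (17.326,-13.315) -> (24.951,-25.056) [heading=303, draw]
  LT 15: heading 303 -> 318
  -- iteration 3/3 --
  FD 14: (24.951,-25.056) -> (35.355,-34.424) [heading=318, draw]
  LT 15: heading 318 -> 333
]
FD 14: (35.355,-34.424) -> (47.829,-40.78) [heading=333, draw]
PU: pen up
FD 14: (47.829,-40.78) -> (60.303,-47.136) [heading=333, move]
Final: pos=(60.303,-47.136), heading=333, 5 segment(s) drawn
Waypoints (7 total):
(0, 0)
(13, 0)
(17.326, -13.315)
(24.951, -25.056)
(35.355, -34.424)
(47.829, -40.78)
(60.303, -47.136)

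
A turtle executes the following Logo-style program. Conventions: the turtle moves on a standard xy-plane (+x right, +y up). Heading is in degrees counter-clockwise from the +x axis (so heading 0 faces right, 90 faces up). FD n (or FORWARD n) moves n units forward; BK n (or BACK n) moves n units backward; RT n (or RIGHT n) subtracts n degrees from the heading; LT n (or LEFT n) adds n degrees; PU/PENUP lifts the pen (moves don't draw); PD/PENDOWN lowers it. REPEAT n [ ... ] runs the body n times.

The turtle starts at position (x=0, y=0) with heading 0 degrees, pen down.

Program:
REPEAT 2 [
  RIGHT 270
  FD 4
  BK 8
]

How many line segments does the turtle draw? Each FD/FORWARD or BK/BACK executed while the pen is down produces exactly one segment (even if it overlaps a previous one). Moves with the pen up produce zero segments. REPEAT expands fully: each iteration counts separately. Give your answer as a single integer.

Executing turtle program step by step:
Start: pos=(0,0), heading=0, pen down
REPEAT 2 [
  -- iteration 1/2 --
  RT 270: heading 0 -> 90
  FD 4: (0,0) -> (0,4) [heading=90, draw]
  BK 8: (0,4) -> (0,-4) [heading=90, draw]
  -- iteration 2/2 --
  RT 270: heading 90 -> 180
  FD 4: (0,-4) -> (-4,-4) [heading=180, draw]
  BK 8: (-4,-4) -> (4,-4) [heading=180, draw]
]
Final: pos=(4,-4), heading=180, 4 segment(s) drawn
Segments drawn: 4

Answer: 4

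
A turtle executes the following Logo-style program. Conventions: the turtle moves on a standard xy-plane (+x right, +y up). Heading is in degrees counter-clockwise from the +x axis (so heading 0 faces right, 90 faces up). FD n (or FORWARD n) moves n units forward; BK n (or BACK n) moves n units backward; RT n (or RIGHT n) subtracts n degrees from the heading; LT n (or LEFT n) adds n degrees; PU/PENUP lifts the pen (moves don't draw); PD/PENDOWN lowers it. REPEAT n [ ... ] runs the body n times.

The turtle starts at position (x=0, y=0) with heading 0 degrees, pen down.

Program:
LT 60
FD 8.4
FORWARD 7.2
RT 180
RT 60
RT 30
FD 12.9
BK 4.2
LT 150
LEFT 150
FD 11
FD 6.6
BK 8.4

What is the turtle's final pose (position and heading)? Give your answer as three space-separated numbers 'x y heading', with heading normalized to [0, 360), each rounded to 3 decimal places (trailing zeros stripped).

Executing turtle program step by step:
Start: pos=(0,0), heading=0, pen down
LT 60: heading 0 -> 60
FD 8.4: (0,0) -> (4.2,7.275) [heading=60, draw]
FD 7.2: (4.2,7.275) -> (7.8,13.51) [heading=60, draw]
RT 180: heading 60 -> 240
RT 60: heading 240 -> 180
RT 30: heading 180 -> 150
FD 12.9: (7.8,13.51) -> (-3.372,19.96) [heading=150, draw]
BK 4.2: (-3.372,19.96) -> (0.266,17.86) [heading=150, draw]
LT 150: heading 150 -> 300
LT 150: heading 300 -> 90
FD 11: (0.266,17.86) -> (0.266,28.86) [heading=90, draw]
FD 6.6: (0.266,28.86) -> (0.266,35.46) [heading=90, draw]
BK 8.4: (0.266,35.46) -> (0.266,27.06) [heading=90, draw]
Final: pos=(0.266,27.06), heading=90, 7 segment(s) drawn

Answer: 0.266 27.06 90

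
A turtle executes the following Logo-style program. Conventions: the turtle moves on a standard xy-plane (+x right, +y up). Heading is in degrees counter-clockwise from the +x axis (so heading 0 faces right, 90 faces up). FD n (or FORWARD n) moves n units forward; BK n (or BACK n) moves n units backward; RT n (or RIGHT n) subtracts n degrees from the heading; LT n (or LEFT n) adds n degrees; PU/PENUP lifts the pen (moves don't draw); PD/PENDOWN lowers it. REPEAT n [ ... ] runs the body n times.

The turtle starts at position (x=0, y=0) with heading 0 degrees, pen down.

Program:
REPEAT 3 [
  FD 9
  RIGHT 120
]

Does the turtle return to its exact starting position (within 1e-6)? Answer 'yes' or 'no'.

Executing turtle program step by step:
Start: pos=(0,0), heading=0, pen down
REPEAT 3 [
  -- iteration 1/3 --
  FD 9: (0,0) -> (9,0) [heading=0, draw]
  RT 120: heading 0 -> 240
  -- iteration 2/3 --
  FD 9: (9,0) -> (4.5,-7.794) [heading=240, draw]
  RT 120: heading 240 -> 120
  -- iteration 3/3 --
  FD 9: (4.5,-7.794) -> (0,0) [heading=120, draw]
  RT 120: heading 120 -> 0
]
Final: pos=(0,0), heading=0, 3 segment(s) drawn

Start position: (0, 0)
Final position: (0, 0)
Distance = 0; < 1e-6 -> CLOSED

Answer: yes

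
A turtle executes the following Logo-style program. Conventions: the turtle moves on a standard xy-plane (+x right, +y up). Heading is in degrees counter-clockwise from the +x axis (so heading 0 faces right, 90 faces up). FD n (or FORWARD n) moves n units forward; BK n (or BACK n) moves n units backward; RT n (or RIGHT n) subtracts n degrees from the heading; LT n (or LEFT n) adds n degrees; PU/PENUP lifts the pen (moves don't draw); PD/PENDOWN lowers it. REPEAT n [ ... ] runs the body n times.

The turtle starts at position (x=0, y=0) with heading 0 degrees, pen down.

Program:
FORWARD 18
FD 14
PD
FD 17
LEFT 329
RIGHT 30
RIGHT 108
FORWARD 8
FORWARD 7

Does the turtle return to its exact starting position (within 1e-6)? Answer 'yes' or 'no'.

Executing turtle program step by step:
Start: pos=(0,0), heading=0, pen down
FD 18: (0,0) -> (18,0) [heading=0, draw]
FD 14: (18,0) -> (32,0) [heading=0, draw]
PD: pen down
FD 17: (32,0) -> (49,0) [heading=0, draw]
LT 329: heading 0 -> 329
RT 30: heading 329 -> 299
RT 108: heading 299 -> 191
FD 8: (49,0) -> (41.147,-1.526) [heading=191, draw]
FD 7: (41.147,-1.526) -> (34.276,-2.862) [heading=191, draw]
Final: pos=(34.276,-2.862), heading=191, 5 segment(s) drawn

Start position: (0, 0)
Final position: (34.276, -2.862)
Distance = 34.395; >= 1e-6 -> NOT closed

Answer: no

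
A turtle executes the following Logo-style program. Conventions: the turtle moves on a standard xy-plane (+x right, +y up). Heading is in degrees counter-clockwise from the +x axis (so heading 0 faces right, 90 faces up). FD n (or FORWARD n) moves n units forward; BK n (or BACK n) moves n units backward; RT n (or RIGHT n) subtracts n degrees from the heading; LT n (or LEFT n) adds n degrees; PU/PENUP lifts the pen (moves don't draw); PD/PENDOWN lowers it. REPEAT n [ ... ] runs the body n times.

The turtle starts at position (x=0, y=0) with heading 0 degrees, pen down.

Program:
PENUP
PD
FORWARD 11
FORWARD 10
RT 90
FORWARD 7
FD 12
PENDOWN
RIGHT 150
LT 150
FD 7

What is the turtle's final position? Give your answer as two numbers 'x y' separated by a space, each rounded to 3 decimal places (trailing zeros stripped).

Executing turtle program step by step:
Start: pos=(0,0), heading=0, pen down
PU: pen up
PD: pen down
FD 11: (0,0) -> (11,0) [heading=0, draw]
FD 10: (11,0) -> (21,0) [heading=0, draw]
RT 90: heading 0 -> 270
FD 7: (21,0) -> (21,-7) [heading=270, draw]
FD 12: (21,-7) -> (21,-19) [heading=270, draw]
PD: pen down
RT 150: heading 270 -> 120
LT 150: heading 120 -> 270
FD 7: (21,-19) -> (21,-26) [heading=270, draw]
Final: pos=(21,-26), heading=270, 5 segment(s) drawn

Answer: 21 -26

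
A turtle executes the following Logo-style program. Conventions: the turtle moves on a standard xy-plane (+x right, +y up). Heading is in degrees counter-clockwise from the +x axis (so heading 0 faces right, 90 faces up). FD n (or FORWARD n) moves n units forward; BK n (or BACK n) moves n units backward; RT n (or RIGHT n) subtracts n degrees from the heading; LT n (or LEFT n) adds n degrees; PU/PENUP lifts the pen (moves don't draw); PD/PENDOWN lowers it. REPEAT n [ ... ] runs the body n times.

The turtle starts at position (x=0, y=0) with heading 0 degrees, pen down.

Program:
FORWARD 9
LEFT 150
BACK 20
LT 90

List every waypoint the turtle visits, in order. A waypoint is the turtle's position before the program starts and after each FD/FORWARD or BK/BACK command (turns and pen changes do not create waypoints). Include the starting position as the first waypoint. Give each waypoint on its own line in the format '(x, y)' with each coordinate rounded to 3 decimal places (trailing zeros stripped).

Answer: (0, 0)
(9, 0)
(26.321, -10)

Derivation:
Executing turtle program step by step:
Start: pos=(0,0), heading=0, pen down
FD 9: (0,0) -> (9,0) [heading=0, draw]
LT 150: heading 0 -> 150
BK 20: (9,0) -> (26.321,-10) [heading=150, draw]
LT 90: heading 150 -> 240
Final: pos=(26.321,-10), heading=240, 2 segment(s) drawn
Waypoints (3 total):
(0, 0)
(9, 0)
(26.321, -10)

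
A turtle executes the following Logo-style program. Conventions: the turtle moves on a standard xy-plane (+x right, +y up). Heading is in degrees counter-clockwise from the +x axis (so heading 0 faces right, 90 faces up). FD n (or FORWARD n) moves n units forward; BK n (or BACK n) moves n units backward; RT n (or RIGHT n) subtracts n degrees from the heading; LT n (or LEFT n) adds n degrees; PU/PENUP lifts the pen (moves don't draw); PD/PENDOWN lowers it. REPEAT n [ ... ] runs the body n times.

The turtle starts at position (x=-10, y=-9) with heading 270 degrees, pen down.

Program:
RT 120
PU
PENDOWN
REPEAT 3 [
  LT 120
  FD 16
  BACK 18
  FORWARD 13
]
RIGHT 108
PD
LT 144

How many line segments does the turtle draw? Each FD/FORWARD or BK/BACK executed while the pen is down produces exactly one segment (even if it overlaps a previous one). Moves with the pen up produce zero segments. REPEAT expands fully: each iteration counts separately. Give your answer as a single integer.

Answer: 9

Derivation:
Executing turtle program step by step:
Start: pos=(-10,-9), heading=270, pen down
RT 120: heading 270 -> 150
PU: pen up
PD: pen down
REPEAT 3 [
  -- iteration 1/3 --
  LT 120: heading 150 -> 270
  FD 16: (-10,-9) -> (-10,-25) [heading=270, draw]
  BK 18: (-10,-25) -> (-10,-7) [heading=270, draw]
  FD 13: (-10,-7) -> (-10,-20) [heading=270, draw]
  -- iteration 2/3 --
  LT 120: heading 270 -> 30
  FD 16: (-10,-20) -> (3.856,-12) [heading=30, draw]
  BK 18: (3.856,-12) -> (-11.732,-21) [heading=30, draw]
  FD 13: (-11.732,-21) -> (-0.474,-14.5) [heading=30, draw]
  -- iteration 3/3 --
  LT 120: heading 30 -> 150
  FD 16: (-0.474,-14.5) -> (-14.33,-6.5) [heading=150, draw]
  BK 18: (-14.33,-6.5) -> (1.258,-15.5) [heading=150, draw]
  FD 13: (1.258,-15.5) -> (-10,-9) [heading=150, draw]
]
RT 108: heading 150 -> 42
PD: pen down
LT 144: heading 42 -> 186
Final: pos=(-10,-9), heading=186, 9 segment(s) drawn
Segments drawn: 9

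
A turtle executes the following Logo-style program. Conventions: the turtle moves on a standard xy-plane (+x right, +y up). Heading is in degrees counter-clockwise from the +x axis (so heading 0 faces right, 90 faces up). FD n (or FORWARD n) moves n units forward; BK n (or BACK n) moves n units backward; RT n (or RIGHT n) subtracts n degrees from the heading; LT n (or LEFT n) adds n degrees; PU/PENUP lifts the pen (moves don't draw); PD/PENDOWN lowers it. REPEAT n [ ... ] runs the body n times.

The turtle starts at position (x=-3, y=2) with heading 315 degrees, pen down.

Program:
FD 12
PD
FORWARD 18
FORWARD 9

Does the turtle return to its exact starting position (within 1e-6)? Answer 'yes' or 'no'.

Answer: no

Derivation:
Executing turtle program step by step:
Start: pos=(-3,2), heading=315, pen down
FD 12: (-3,2) -> (5.485,-6.485) [heading=315, draw]
PD: pen down
FD 18: (5.485,-6.485) -> (18.213,-19.213) [heading=315, draw]
FD 9: (18.213,-19.213) -> (24.577,-25.577) [heading=315, draw]
Final: pos=(24.577,-25.577), heading=315, 3 segment(s) drawn

Start position: (-3, 2)
Final position: (24.577, -25.577)
Distance = 39; >= 1e-6 -> NOT closed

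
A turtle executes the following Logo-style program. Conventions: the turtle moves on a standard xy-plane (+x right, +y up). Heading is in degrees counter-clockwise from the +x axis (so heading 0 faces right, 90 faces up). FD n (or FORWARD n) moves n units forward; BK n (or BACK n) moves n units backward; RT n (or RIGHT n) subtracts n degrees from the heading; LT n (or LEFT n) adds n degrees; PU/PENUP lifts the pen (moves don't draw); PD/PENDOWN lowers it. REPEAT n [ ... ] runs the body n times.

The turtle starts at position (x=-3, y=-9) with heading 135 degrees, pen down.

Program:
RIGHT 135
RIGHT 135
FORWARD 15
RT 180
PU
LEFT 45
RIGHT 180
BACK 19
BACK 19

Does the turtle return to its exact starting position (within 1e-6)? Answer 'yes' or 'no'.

Answer: no

Derivation:
Executing turtle program step by step:
Start: pos=(-3,-9), heading=135, pen down
RT 135: heading 135 -> 0
RT 135: heading 0 -> 225
FD 15: (-3,-9) -> (-13.607,-19.607) [heading=225, draw]
RT 180: heading 225 -> 45
PU: pen up
LT 45: heading 45 -> 90
RT 180: heading 90 -> 270
BK 19: (-13.607,-19.607) -> (-13.607,-0.607) [heading=270, move]
BK 19: (-13.607,-0.607) -> (-13.607,18.393) [heading=270, move]
Final: pos=(-13.607,18.393), heading=270, 1 segment(s) drawn

Start position: (-3, -9)
Final position: (-13.607, 18.393)
Distance = 29.375; >= 1e-6 -> NOT closed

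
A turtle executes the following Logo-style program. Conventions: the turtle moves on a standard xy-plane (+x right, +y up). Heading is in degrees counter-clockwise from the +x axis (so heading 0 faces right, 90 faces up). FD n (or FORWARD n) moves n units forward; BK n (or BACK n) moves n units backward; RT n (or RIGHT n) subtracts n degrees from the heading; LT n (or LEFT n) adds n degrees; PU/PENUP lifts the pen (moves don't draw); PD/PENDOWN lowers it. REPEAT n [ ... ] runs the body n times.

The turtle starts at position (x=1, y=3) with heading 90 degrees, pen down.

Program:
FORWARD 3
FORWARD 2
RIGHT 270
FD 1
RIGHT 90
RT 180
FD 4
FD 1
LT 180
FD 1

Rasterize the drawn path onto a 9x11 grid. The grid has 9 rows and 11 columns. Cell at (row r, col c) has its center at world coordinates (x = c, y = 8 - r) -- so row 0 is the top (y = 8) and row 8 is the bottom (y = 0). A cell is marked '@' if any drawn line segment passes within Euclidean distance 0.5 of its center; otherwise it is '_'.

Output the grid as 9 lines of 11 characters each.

Answer: @@_________
@@_________
@@_________
@@_________
@@_________
@@_________
___________
___________
___________

Derivation:
Segment 0: (1,3) -> (1,6)
Segment 1: (1,6) -> (1,8)
Segment 2: (1,8) -> (0,8)
Segment 3: (0,8) -> (0,4)
Segment 4: (0,4) -> (0,3)
Segment 5: (0,3) -> (0,4)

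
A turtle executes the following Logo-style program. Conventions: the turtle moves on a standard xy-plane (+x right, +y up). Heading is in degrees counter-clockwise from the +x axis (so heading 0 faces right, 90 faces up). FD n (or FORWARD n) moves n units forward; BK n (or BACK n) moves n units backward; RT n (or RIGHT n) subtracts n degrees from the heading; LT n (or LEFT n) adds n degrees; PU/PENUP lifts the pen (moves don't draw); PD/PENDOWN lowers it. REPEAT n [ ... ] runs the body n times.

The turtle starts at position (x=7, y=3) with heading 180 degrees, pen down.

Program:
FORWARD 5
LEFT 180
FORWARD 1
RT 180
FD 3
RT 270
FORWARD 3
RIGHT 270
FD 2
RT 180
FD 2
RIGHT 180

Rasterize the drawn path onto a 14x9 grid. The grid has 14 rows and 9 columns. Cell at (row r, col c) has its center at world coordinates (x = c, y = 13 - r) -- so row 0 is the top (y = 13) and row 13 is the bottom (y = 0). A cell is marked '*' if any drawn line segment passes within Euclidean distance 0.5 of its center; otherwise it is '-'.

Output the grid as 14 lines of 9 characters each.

Segment 0: (7,3) -> (2,3)
Segment 1: (2,3) -> (3,3)
Segment 2: (3,3) -> (0,3)
Segment 3: (0,3) -> (0,0)
Segment 4: (0,0) -> (2,0)
Segment 5: (2,0) -> (0,0)

Answer: ---------
---------
---------
---------
---------
---------
---------
---------
---------
---------
********-
*--------
*--------
***------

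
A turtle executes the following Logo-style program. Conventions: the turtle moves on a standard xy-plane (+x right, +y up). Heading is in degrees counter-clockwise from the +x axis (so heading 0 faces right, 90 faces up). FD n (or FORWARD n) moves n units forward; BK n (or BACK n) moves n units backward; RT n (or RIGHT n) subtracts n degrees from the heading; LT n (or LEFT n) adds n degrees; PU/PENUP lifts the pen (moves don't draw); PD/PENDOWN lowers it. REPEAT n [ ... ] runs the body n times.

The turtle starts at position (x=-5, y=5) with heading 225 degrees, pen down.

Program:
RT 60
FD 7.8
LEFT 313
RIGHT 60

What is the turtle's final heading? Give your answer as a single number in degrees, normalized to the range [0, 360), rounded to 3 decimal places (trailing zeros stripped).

Answer: 58

Derivation:
Executing turtle program step by step:
Start: pos=(-5,5), heading=225, pen down
RT 60: heading 225 -> 165
FD 7.8: (-5,5) -> (-12.534,7.019) [heading=165, draw]
LT 313: heading 165 -> 118
RT 60: heading 118 -> 58
Final: pos=(-12.534,7.019), heading=58, 1 segment(s) drawn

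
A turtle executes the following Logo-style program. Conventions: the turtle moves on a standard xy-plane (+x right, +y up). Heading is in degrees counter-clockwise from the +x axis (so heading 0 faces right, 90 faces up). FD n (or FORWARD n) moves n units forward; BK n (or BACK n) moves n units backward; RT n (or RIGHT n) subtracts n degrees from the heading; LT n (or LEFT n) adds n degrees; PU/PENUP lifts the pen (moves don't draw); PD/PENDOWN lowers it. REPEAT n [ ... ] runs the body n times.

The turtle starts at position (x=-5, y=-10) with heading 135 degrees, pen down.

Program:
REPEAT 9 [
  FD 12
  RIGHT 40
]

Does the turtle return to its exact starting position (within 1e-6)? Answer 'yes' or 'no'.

Answer: yes

Derivation:
Executing turtle program step by step:
Start: pos=(-5,-10), heading=135, pen down
REPEAT 9 [
  -- iteration 1/9 --
  FD 12: (-5,-10) -> (-13.485,-1.515) [heading=135, draw]
  RT 40: heading 135 -> 95
  -- iteration 2/9 --
  FD 12: (-13.485,-1.515) -> (-14.531,10.44) [heading=95, draw]
  RT 40: heading 95 -> 55
  -- iteration 3/9 --
  FD 12: (-14.531,10.44) -> (-7.648,20.269) [heading=55, draw]
  RT 40: heading 55 -> 15
  -- iteration 4/9 --
  FD 12: (-7.648,20.269) -> (3.943,23.375) [heading=15, draw]
  RT 40: heading 15 -> 335
  -- iteration 5/9 --
  FD 12: (3.943,23.375) -> (14.819,18.304) [heading=335, draw]
  RT 40: heading 335 -> 295
  -- iteration 6/9 --
  FD 12: (14.819,18.304) -> (19.89,7.428) [heading=295, draw]
  RT 40: heading 295 -> 255
  -- iteration 7/9 --
  FD 12: (19.89,7.428) -> (16.784,-4.163) [heading=255, draw]
  RT 40: heading 255 -> 215
  -- iteration 8/9 --
  FD 12: (16.784,-4.163) -> (6.954,-11.046) [heading=215, draw]
  RT 40: heading 215 -> 175
  -- iteration 9/9 --
  FD 12: (6.954,-11.046) -> (-5,-10) [heading=175, draw]
  RT 40: heading 175 -> 135
]
Final: pos=(-5,-10), heading=135, 9 segment(s) drawn

Start position: (-5, -10)
Final position: (-5, -10)
Distance = 0; < 1e-6 -> CLOSED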